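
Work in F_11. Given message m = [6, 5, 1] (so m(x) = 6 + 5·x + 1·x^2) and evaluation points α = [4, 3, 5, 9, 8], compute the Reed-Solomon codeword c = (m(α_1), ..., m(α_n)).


c = [9, 8, 1, 0, 0]

Message polynomial: m(x) = 6 + 5·x + 1·x^2 (mod 11).
For each evaluation point α_i, compute m(α_i) mod 11:
  α_1 = 4: Horner steps 1 → 9 → 9, so m(4) = 9.
  α_2 = 3: Horner steps 1 → 8 → 8, so m(3) = 8.
  α_3 = 5: Horner steps 1 → 10 → 1, so m(5) = 1.
  α_4 = 9: Horner steps 1 → 3 → 0, so m(9) = 0.
  α_5 = 8: Horner steps 1 → 2 → 0, so m(8) = 0.
Codeword c = [9, 8, 1, 0, 0] ∈ F_11^5.


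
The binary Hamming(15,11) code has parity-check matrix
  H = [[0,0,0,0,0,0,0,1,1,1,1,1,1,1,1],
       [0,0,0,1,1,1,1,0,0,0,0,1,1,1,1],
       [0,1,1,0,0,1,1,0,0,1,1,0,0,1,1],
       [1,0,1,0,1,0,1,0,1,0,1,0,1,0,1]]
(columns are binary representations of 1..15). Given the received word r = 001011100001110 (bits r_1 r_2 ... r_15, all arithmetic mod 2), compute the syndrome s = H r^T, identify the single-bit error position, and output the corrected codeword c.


s = (1, 0, 0, 0)^T, error position = 8, corrected codeword c = 001011110001110

Compute s = H r^T mod 2 one row at a time:
  s_1 = 0 + 0 + 0 + 0 + 1 + 1 + 1 + 0 = 3 ≡ 1 (mod 2).
  s_2 = 0 + 1 + 1 + 1 + 1 + 1 + 1 + 0 = 6 ≡ 0 (mod 2).
  s_3 = 0 + 1 + 1 + 1 + 0 + 0 + 1 + 0 = 4 ≡ 0 (mod 2).
  s_4 = 0 + 1 + 1 + 1 + 0 + 0 + 1 + 0 = 4 ≡ 0 (mod 2).
s = (1, 0, 0, 0)^T — this equals column 8 of H (binary 1000), so error is at position 8.
Correct: flip bit 8 of r = 001011100001110 to get c = 001011110001110.


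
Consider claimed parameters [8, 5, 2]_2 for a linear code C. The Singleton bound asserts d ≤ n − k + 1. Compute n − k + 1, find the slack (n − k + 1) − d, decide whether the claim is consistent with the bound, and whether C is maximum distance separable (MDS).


Singleton RHS = n − k + 1 = 4, slack = 2, bound satisfied, not MDS.

Singleton bound: d ≤ n − k + 1.
Here n = 8, k = 5, so n − k + 1 = 4.
Given d = 2, check d ≤ 4: YES.
Slack = (n − k + 1) − d = 2.
The code is NOT MDS (slack = 2 > 0).
Description: the claimed parameters are [8, 5, 2]_2; such a code would be non-MDS.


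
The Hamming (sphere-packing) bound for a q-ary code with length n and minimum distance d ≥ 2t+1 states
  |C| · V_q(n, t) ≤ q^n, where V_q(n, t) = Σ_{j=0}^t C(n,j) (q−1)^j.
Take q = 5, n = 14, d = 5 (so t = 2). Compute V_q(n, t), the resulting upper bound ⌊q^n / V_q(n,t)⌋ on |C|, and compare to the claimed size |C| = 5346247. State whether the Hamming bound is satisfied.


V_q(n, t) = 1513, q^n = 6103515625, Hamming bound = 4034048, |C| = 5346247 > bound (violated).

Step 1: Compute V_q(n, t) = Σ_{j=0}^2 C(n, j) (q−1)^j.
  j = 0: C(14,0)·(4)^0 = 1·1 = 1.
  j = 1: C(14,1)·(4)^1 = 14·4 = 56.
  j = 2: C(14,2)·(4)^2 = 91·16 = 1456.
  V_q(n, t) = 1 + 56 + 1456 = 1513.
Step 2: q^n = 5^14 = 6103515625.
Step 3: Hamming bound ⌊q^n / V_q(n,t)⌋ = ⌊6103515625/1513⌋ = 4034048.
Step 4: Compare |C| = 5346247 to 4034048: violated.
The claimed |C| lies above the Hamming bound, so no 5-ary code of length 14 with d ≥ 5 can have 5346247 codewords.


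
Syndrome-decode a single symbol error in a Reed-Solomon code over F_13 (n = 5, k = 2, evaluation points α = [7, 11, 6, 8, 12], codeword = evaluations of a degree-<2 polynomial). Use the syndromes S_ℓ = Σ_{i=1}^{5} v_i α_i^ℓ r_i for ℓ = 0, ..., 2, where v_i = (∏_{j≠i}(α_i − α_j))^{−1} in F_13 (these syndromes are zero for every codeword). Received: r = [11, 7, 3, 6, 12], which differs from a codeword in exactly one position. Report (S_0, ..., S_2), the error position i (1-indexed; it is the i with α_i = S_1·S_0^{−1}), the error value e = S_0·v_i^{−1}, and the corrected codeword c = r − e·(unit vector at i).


S = (11, 4, 5), error at position 2, error magnitude e = 3, c = [11, 4, 3, 6, 12].

Step 1: column multipliers v_i = (∏_{j≠i}(α_i − α_j))^{−1} mod 13.
  i = 1 (α = 7): (7−11)(7−6)(7−8)(7−12) = (−4)·1·(−1)·(−5) = −20 ≡ 6, so v_1 = 6^{−1} = 11 (mod 13).
  i = 2 (α = 11): (11−7)(11−6)(11−8)(11−12) = 4·5·3·(−1) = −60 ≡ 5, so v_2 = 5^{−1} = 8 (mod 13).
  i = 3 (α = 6): (6−7)(6−11)(6−8)(6−12) = (−1)·(−5)·(−2)·(−6) = 60 ≡ 8, so v_3 = 8^{−1} = 5 (mod 13).
  i = 4 (α = 8): (8−7)(8−11)(8−6)(8−12) = 1·(−3)·2·(−4) = 24 ≡ 11, so v_4 = 11^{−1} = 6 (mod 13).
  i = 5 (α = 12): (12−7)(12−11)(12−6)(12−8) = 5·1·6·4 = 120 ≡ 3, so v_5 = 3^{−1} = 9 (mod 13).
  v = [11, 8, 5, 6, 9].
Step 2: syndromes of r = [11, 7, 3, 6, 12] (all sums mod 13).
  S_0 = Σ v_i r_i = 11·11 + 8·7 + 5·3 + 6·6 + 9·12 = 336 ≡ 11.
  S_1 = Σ v_i α_i r_i = 11·7·11 + 8·11·7 + 5·6·3 + 6·8·6 + 9·12·12 = 3137 ≡ 4.
  α_i^2 mod 13 = [10, 4, 10, 12, 1].
  S_2 = Σ v_i α_i^2 r_i = 11·10·11 + 8·4·7 + 5·10·3 + 6·12·6 + 9·1·12 = 2124 ≡ 5.
  S = (11, 4, 5) ≠ 0, so r is not a codeword (an error is present).
Step 3: locate the error. For a single error e at position i, S_ℓ = v_i·e·α_i^ℓ, so α_err = S_1/S_0.
  S_0^{−1} = 11^{−1} = 6 (mod 13), so α_err = 4·6 = 24 ≡ 11 = α_2. Error position i = 2.
  Consistency check: S_2/S_1 = 5·10 = 50 ≡ 11 = α_err ✓ (single-error assumption holds).
Step 4: error magnitude e = S_0/v_2 = S_0·∏_{j≠2}(α_2 − α_j) = 11·5 = 55 ≡ 3 (mod 13).
Step 5: correct position 2: c_2 = r_2 − e = 7 − 3 ≡ 4 (mod 13). Hence c = [11, 4, 3, 6, 12].
  Check: interpolating c through the α_i gives m(x) = 7 + 8·x (degree < 2) with m(α_i) = c_i for every i, so c is indeed a codeword.


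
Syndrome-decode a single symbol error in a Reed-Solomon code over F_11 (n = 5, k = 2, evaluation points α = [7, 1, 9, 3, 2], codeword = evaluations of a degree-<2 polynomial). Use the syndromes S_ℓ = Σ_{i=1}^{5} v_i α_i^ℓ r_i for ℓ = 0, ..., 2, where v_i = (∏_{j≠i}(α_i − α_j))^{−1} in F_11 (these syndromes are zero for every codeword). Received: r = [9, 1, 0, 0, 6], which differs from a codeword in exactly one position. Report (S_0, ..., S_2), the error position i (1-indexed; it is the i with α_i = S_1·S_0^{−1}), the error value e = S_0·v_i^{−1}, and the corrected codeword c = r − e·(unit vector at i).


S = (3, 5, 1), error at position 3, error magnitude e = 3, c = [9, 1, 8, 0, 6].

Step 1: column multipliers v_i = (∏_{j≠i}(α_i − α_j))^{−1} mod 11.
  i = 1 (α = 7): (7−1)(7−9)(7−3)(7−2) = 6·(−2)·4·5 = −240 ≡ 2, so v_1 = 2^{−1} = 6 (mod 11).
  i = 2 (α = 1): (1−7)(1−9)(1−3)(1−2) = (−6)·(−8)·(−2)·(−1) = 96 ≡ 8, so v_2 = 8^{−1} = 7 (mod 11).
  i = 3 (α = 9): (9−7)(9−1)(9−3)(9−2) = 2·8·6·7 = 672 ≡ 1, so v_3 = 1^{−1} = 1 (mod 11).
  i = 4 (α = 3): (3−7)(3−1)(3−9)(3−2) = (−4)·2·(−6)·1 = 48 ≡ 4, so v_4 = 4^{−1} = 3 (mod 11).
  i = 5 (α = 2): (2−7)(2−1)(2−9)(2−3) = (−5)·1·(−7)·(−1) = −35 ≡ 9, so v_5 = 9^{−1} = 5 (mod 11).
  v = [6, 7, 1, 3, 5].
Step 2: syndromes of r = [9, 1, 0, 0, 6] (all sums mod 11).
  S_0 = Σ v_i r_i = 6·9 + 7·1 + 1·0 + 3·0 + 5·6 = 91 ≡ 3.
  S_1 = Σ v_i α_i r_i = 6·7·9 + 7·1·1 + 1·9·0 + 3·3·0 + 5·2·6 = 445 ≡ 5.
  α_i^2 mod 11 = [5, 1, 4, 9, 4].
  S_2 = Σ v_i α_i^2 r_i = 6·5·9 + 7·1·1 + 1·4·0 + 3·9·0 + 5·4·6 = 397 ≡ 1.
  S = (3, 5, 1) ≠ 0, so r is not a codeword (an error is present).
Step 3: locate the error. For a single error e at position i, S_ℓ = v_i·e·α_i^ℓ, so α_err = S_1/S_0.
  S_0^{−1} = 3^{−1} = 4 (mod 11), so α_err = 5·4 = 20 ≡ 9 = α_3. Error position i = 3.
  Consistency check: S_2/S_1 = 1·9 = 9 ≡ 9 = α_err ✓ (single-error assumption holds).
Step 4: error magnitude e = S_0/v_3 = S_0·∏_{j≠3}(α_3 − α_j) = 3·1 = 3 ≡ 3 (mod 11).
Step 5: correct position 3: c_3 = r_3 − e = 0 − 3 ≡ 8 (mod 11). Hence c = [9, 1, 8, 0, 6].
  Check: interpolating c through the α_i gives m(x) = 7 + 5·x (degree < 2) with m(α_i) = c_i for every i, so c is indeed a codeword.


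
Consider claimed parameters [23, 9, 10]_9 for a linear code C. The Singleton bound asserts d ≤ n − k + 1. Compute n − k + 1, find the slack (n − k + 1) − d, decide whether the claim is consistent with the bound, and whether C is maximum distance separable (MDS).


Singleton RHS = n − k + 1 = 15, slack = 5, bound satisfied, not MDS.

Singleton bound: d ≤ n − k + 1.
Here n = 23, k = 9, so n − k + 1 = 15.
Given d = 10, check d ≤ 15: YES.
Slack = (n − k + 1) − d = 5.
The code is NOT MDS (slack = 5 > 0).
Description: the claimed parameters are [23, 9, 10]_9; such a code would be non-MDS.


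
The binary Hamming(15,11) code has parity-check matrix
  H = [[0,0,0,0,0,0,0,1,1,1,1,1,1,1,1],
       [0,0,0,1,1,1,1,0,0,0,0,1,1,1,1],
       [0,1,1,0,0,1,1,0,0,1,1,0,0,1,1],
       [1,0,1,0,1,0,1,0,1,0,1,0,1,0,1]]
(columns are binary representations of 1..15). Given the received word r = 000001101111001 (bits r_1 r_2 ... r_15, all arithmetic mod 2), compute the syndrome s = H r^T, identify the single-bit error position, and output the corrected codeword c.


s = (1, 0, 1, 0)^T, error position = 10, corrected codeword c = 000001101011001

Compute s = H r^T mod 2 one row at a time:
  s_1 = 0 + 1 + 1 + 1 + 1 + 0 + 0 + 1 = 5 ≡ 1 (mod 2).
  s_2 = 0 + 0 + 1 + 1 + 1 + 0 + 0 + 1 = 4 ≡ 0 (mod 2).
  s_3 = 0 + 0 + 1 + 1 + 1 + 1 + 0 + 1 = 5 ≡ 1 (mod 2).
  s_4 = 0 + 0 + 0 + 1 + 1 + 1 + 0 + 1 = 4 ≡ 0 (mod 2).
s = (1, 0, 1, 0)^T — this equals column 10 of H (binary 1010), so error is at position 10.
Correct: flip bit 10 of r = 000001101111001 to get c = 000001101011001.


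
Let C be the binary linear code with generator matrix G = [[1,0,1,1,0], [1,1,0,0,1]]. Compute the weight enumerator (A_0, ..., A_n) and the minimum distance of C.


Weight distribution: A_0 = 1, A_3 = 2, A_4 = 1. Minimum distance d = 3.

Enumerate all 2^2 = 4 messages m ∈ F_2^2.
For each, compute codeword c = mG in F_2^5, then tally its weight.
  m = 00 → c = 00000, weight = 0.
  m = 10 → c = 10110, weight = 3.
  m = 01 → c = 11001, weight = 3.
  m = 11 → c = 01111, weight = 4.
Tally weights:
  weight 0: 1 codewords.
  weight 3: 2 codewords.
  weight 4: 1 codewords.
Minimum distance d = smallest w > 0 with A_w > 0 = 3.
Sanity: Σ A_w = 4 = 2^2 = 4 ✓.


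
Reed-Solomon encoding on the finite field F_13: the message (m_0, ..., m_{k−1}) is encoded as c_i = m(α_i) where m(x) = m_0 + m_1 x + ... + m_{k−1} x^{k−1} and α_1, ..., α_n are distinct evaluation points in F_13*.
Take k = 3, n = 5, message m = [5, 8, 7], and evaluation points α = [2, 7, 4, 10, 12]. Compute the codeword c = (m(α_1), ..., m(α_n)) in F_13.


c = [10, 1, 6, 5, 4]

Message polynomial: m(x) = 5 + 8·x + 7·x^2 (mod 13).
For each evaluation point α_i, compute m(α_i) mod 13:
  α_1 = 2: Horner steps 7 → 9 → 10, so m(2) = 10.
  α_2 = 7: Horner steps 7 → 5 → 1, so m(7) = 1.
  α_3 = 4: Horner steps 7 → 10 → 6, so m(4) = 6.
  α_4 = 10: Horner steps 7 → 0 → 5, so m(10) = 5.
  α_5 = 12: Horner steps 7 → 1 → 4, so m(12) = 4.
Codeword c = [10, 1, 6, 5, 4] ∈ F_13^5.


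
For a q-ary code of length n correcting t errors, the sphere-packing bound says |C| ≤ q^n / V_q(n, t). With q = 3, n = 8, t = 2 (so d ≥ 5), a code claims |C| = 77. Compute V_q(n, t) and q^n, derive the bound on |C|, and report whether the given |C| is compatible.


V_q(n, t) = 129, q^n = 6561, Hamming bound = 50, |C| = 77 > bound (violated).

Step 1: Compute V_q(n, t) = Σ_{j=0}^2 C(n, j) (q−1)^j.
  j = 0: C(8,0)·(2)^0 = 1·1 = 1.
  j = 1: C(8,1)·(2)^1 = 8·2 = 16.
  j = 2: C(8,2)·(2)^2 = 28·4 = 112.
  V_q(n, t) = 1 + 16 + 112 = 129.
Step 2: q^n = 3^8 = 6561.
Step 3: Hamming bound ⌊q^n / V_q(n,t)⌋ = ⌊6561/129⌋ = 50.
Step 4: Compare |C| = 77 to 50: violated.
The claimed |C| lies above the Hamming bound, so no 3-ary code of length 8 with d ≥ 5 can have 77 codewords.


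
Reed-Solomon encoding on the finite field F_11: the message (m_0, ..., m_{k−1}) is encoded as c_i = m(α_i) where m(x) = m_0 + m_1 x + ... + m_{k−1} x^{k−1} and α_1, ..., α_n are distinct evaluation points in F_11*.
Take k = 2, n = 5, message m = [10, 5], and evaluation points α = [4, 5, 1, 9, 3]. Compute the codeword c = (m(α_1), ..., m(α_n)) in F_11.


c = [8, 2, 4, 0, 3]

Message polynomial: m(x) = 10 + 5·x (mod 11).
For each evaluation point α_i, compute m(α_i) mod 11:
  α_1 = 4: Horner steps 5 → 8, so m(4) = 8.
  α_2 = 5: Horner steps 5 → 2, so m(5) = 2.
  α_3 = 1: Horner steps 5 → 4, so m(1) = 4.
  α_4 = 9: Horner steps 5 → 0, so m(9) = 0.
  α_5 = 3: Horner steps 5 → 3, so m(3) = 3.
Codeword c = [8, 2, 4, 0, 3] ∈ F_11^5.


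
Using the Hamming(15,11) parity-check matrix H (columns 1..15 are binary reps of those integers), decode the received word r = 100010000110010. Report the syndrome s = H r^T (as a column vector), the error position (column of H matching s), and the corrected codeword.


s = (1, 0, 1, 1)^T, error position = 11, corrected codeword c = 100010000100010

Compute s = H r^T mod 2 one row at a time:
  s_1 = 0 + 0 + 1 + 1 + 0 + 0 + 1 + 0 = 3 ≡ 1 (mod 2).
  s_2 = 0 + 1 + 0 + 0 + 0 + 0 + 1 + 0 = 2 ≡ 0 (mod 2).
  s_3 = 0 + 0 + 0 + 0 + 1 + 1 + 1 + 0 = 3 ≡ 1 (mod 2).
  s_4 = 1 + 0 + 1 + 0 + 0 + 1 + 0 + 0 = 3 ≡ 1 (mod 2).
s = (1, 0, 1, 1)^T — this equals column 11 of H (binary 1011), so error is at position 11.
Correct: flip bit 11 of r = 100010000110010 to get c = 100010000100010.


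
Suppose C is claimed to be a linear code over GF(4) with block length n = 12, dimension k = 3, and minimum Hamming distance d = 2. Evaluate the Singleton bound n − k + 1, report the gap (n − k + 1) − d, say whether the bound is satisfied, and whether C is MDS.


Singleton RHS = n − k + 1 = 10, slack = 8, bound satisfied, not MDS.

Singleton bound: d ≤ n − k + 1.
Here n = 12, k = 3, so n − k + 1 = 10.
Given d = 2, check d ≤ 10: YES.
Slack = (n − k + 1) − d = 8.
The code is NOT MDS (slack = 8 > 0).
Description: the claimed parameters are [12, 3, 2]_4; such a code would be non-MDS.


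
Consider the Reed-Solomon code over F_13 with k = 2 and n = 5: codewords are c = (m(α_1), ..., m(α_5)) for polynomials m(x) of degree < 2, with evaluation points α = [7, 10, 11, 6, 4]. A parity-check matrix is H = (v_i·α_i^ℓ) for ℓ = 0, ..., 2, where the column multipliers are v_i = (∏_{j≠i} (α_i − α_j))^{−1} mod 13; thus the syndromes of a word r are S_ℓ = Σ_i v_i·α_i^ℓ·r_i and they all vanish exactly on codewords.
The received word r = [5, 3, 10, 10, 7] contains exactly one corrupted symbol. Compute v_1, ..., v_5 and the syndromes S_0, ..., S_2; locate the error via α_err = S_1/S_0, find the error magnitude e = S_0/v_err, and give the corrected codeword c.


S = (9, 8, 10), error at position 3, error magnitude e = 12, c = [5, 3, 11, 10, 7].

Step 1: column multipliers v_i = (∏_{j≠i}(α_i − α_j))^{−1} mod 13.
  i = 1 (α = 7): (7−10)(7−11)(7−6)(7−4) = (−3)·(−4)·1·3 = 36 ≡ 10, so v_1 = 10^{−1} = 4 (mod 13).
  i = 2 (α = 10): (10−7)(10−11)(10−6)(10−4) = 3·(−1)·4·6 = −72 ≡ 6, so v_2 = 6^{−1} = 11 (mod 13).
  i = 3 (α = 11): (11−7)(11−10)(11−6)(11−4) = 4·1·5·7 = 140 ≡ 10, so v_3 = 10^{−1} = 4 (mod 13).
  i = 4 (α = 6): (6−7)(6−10)(6−11)(6−4) = (−1)·(−4)·(−5)·2 = −40 ≡ 12, so v_4 = 12^{−1} = 12 (mod 13).
  i = 5 (α = 4): (4−7)(4−10)(4−11)(4−6) = (−3)·(−6)·(−7)·(−2) = 252 ≡ 5, so v_5 = 5^{−1} = 8 (mod 13).
  v = [4, 11, 4, 12, 8].
Step 2: syndromes of r = [5, 3, 10, 10, 7] (all sums mod 13).
  S_0 = Σ v_i r_i = 4·5 + 11·3 + 4·10 + 12·10 + 8·7 = 269 ≡ 9.
  S_1 = Σ v_i α_i r_i = 4·7·5 + 11·10·3 + 4·11·10 + 12·6·10 + 8·4·7 = 1854 ≡ 8.
  α_i^2 mod 13 = [10, 9, 4, 10, 3].
  S_2 = Σ v_i α_i^2 r_i = 4·10·5 + 11·9·3 + 4·4·10 + 12·10·10 + 8·3·7 = 2025 ≡ 10.
  S = (9, 8, 10) ≠ 0, so r is not a codeword (an error is present).
Step 3: locate the error. For a single error e at position i, S_ℓ = v_i·e·α_i^ℓ, so α_err = S_1/S_0.
  S_0^{−1} = 9^{−1} = 3 (mod 13), so α_err = 8·3 = 24 ≡ 11 = α_3. Error position i = 3.
  Consistency check: S_2/S_1 = 10·5 = 50 ≡ 11 = α_err ✓ (single-error assumption holds).
Step 4: error magnitude e = S_0/v_3 = S_0·∏_{j≠3}(α_3 − α_j) = 9·10 = 90 ≡ 12 (mod 13).
Step 5: correct position 3: c_3 = r_3 − e = 10 − 12 ≡ 11 (mod 13). Hence c = [5, 3, 11, 10, 7].
  Check: interpolating c through the α_i gives m(x) = 1 + 8·x (degree < 2) with m(α_i) = c_i for every i, so c is indeed a codeword.


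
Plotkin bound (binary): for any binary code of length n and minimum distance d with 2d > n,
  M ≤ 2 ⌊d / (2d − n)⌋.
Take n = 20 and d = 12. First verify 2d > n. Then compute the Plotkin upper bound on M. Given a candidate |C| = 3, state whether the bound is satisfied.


Plotkin bound M ≤ 6; given |C| = 3 ≤ bound (satisfied).

Check applicability: 2d = 24, n = 20.
2d − n = 4 > 0, so Plotkin applies.
Compute d/(2d−n) = 12/4 ≈ 3.0000.
⌊d/(2d−n)⌋ = 3.
Plotkin bound: M ≤ 2·3 = 6.
Given |C| = 3, check: satisfied.
This |C| is below the Plotkin bound.


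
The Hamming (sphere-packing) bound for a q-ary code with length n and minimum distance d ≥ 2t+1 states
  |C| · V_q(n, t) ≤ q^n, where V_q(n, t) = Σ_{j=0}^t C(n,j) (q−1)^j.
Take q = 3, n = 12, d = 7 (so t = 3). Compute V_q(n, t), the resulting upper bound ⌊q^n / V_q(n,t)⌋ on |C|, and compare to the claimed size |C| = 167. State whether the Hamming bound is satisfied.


V_q(n, t) = 2049, q^n = 531441, Hamming bound = 259, |C| = 167 ≤ bound (satisfied).

Step 1: Compute V_q(n, t) = Σ_{j=0}^3 C(n, j) (q−1)^j.
  j = 0: C(12,0)·(2)^0 = 1·1 = 1.
  j = 1: C(12,1)·(2)^1 = 12·2 = 24.
  j = 2: C(12,2)·(2)^2 = 66·4 = 264.
  j = 3: C(12,3)·(2)^3 = 220·8 = 1760.
  V_q(n, t) = 1 + 24 + 264 + 1760 = 2049.
Step 2: q^n = 3^12 = 531441.
Step 3: Hamming bound ⌊q^n / V_q(n,t)⌋ = ⌊531441/2049⌋ = 259.
Step 4: Compare |C| = 167 to 259: satisfied.
The claimed |C| lies below the Hamming bound.


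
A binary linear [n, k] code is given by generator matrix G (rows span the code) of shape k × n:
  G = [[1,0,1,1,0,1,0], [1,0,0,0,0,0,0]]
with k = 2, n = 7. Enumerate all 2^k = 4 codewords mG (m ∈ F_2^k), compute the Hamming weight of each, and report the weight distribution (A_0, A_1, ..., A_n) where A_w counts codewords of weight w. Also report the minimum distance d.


Weight distribution: A_0 = 1, A_1 = 1, A_3 = 1, A_4 = 1. Minimum distance d = 1.

Enumerate all 2^2 = 4 messages m ∈ F_2^2.
For each, compute codeword c = mG in F_2^7, then tally its weight.
  m = 00 → c = 0000000, weight = 0.
  m = 10 → c = 1011010, weight = 4.
  m = 01 → c = 1000000, weight = 1.
  m = 11 → c = 0011010, weight = 3.
Tally weights:
  weight 0: 1 codewords.
  weight 1: 1 codewords.
  weight 3: 1 codewords.
  weight 4: 1 codewords.
Minimum distance d = smallest w > 0 with A_w > 0 = 1.
Sanity: Σ A_w = 4 = 2^2 = 4 ✓.


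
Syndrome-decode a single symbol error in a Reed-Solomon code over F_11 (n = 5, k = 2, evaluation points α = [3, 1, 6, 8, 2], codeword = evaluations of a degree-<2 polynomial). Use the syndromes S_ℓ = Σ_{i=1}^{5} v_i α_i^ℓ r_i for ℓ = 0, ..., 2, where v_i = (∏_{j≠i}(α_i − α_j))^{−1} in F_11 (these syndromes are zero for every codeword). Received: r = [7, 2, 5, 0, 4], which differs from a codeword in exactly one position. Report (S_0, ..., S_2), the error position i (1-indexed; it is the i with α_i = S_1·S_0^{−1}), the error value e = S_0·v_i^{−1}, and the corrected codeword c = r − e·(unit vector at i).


S = (3, 3, 3), error at position 2, error magnitude e = 1, c = [7, 1, 5, 0, 4].

Step 1: column multipliers v_i = (∏_{j≠i}(α_i − α_j))^{−1} mod 11.
  i = 1 (α = 3): (3−1)(3−6)(3−8)(3−2) = 2·(−3)·(−5)·1 = 30 ≡ 8, so v_1 = 8^{−1} = 7 (mod 11).
  i = 2 (α = 1): (1−3)(1−6)(1−8)(1−2) = (−2)·(−5)·(−7)·(−1) = 70 ≡ 4, so v_2 = 4^{−1} = 3 (mod 11).
  i = 3 (α = 6): (6−3)(6−1)(6−8)(6−2) = 3·5·(−2)·4 = −120 ≡ 1, so v_3 = 1^{−1} = 1 (mod 11).
  i = 4 (α = 8): (8−3)(8−1)(8−6)(8−2) = 5·7·2·6 = 420 ≡ 2, so v_4 = 2^{−1} = 6 (mod 11).
  i = 5 (α = 2): (2−3)(2−1)(2−6)(2−8) = (−1)·1·(−4)·(−6) = −24 ≡ 9, so v_5 = 9^{−1} = 5 (mod 11).
  v = [7, 3, 1, 6, 5].
Step 2: syndromes of r = [7, 2, 5, 0, 4] (all sums mod 11).
  S_0 = Σ v_i r_i = 7·7 + 3·2 + 1·5 + 6·0 + 5·4 = 80 ≡ 3.
  S_1 = Σ v_i α_i r_i = 7·3·7 + 3·1·2 + 1·6·5 + 6·8·0 + 5·2·4 = 223 ≡ 3.
  α_i^2 mod 11 = [9, 1, 3, 9, 4].
  S_2 = Σ v_i α_i^2 r_i = 7·9·7 + 3·1·2 + 1·3·5 + 6·9·0 + 5·4·4 = 542 ≡ 3.
  S = (3, 3, 3) ≠ 0, so r is not a codeword (an error is present).
Step 3: locate the error. For a single error e at position i, S_ℓ = v_i·e·α_i^ℓ, so α_err = S_1/S_0.
  S_0^{−1} = 3^{−1} = 4 (mod 11), so α_err = 3·4 = 12 ≡ 1 = α_2. Error position i = 2.
  Consistency check: S_2/S_1 = 3·4 = 12 ≡ 1 = α_err ✓ (single-error assumption holds).
Step 4: error magnitude e = S_0/v_2 = S_0·∏_{j≠2}(α_2 − α_j) = 3·4 = 12 ≡ 1 (mod 11).
Step 5: correct position 2: c_2 = r_2 − e = 2 − 1 ≡ 1 (mod 11). Hence c = [7, 1, 5, 0, 4].
  Check: interpolating c through the α_i gives m(x) = 9 + 3·x (degree < 2) with m(α_i) = c_i for every i, so c is indeed a codeword.


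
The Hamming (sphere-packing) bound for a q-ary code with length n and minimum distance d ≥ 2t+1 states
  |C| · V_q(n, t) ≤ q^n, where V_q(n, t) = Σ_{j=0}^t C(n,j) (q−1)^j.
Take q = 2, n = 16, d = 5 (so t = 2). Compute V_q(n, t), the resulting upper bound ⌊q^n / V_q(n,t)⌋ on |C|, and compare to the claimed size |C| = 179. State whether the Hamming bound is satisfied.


V_q(n, t) = 137, q^n = 65536, Hamming bound = 478, |C| = 179 ≤ bound (satisfied).

Step 1: Compute V_q(n, t) = Σ_{j=0}^2 C(n, j) (q−1)^j.
  j = 0: C(16,0)·(1)^0 = 1·1 = 1.
  j = 1: C(16,1)·(1)^1 = 16·1 = 16.
  j = 2: C(16,2)·(1)^2 = 120·1 = 120.
  V_q(n, t) = 1 + 16 + 120 = 137.
Step 2: q^n = 2^16 = 65536.
Step 3: Hamming bound ⌊q^n / V_q(n,t)⌋ = ⌊65536/137⌋ = 478.
Step 4: Compare |C| = 179 to 478: satisfied.
The claimed |C| lies below the Hamming bound.


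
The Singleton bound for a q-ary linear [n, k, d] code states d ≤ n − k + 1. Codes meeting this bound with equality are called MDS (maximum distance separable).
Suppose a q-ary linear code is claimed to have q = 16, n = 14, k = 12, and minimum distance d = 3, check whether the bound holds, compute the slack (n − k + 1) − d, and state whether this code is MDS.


Singleton RHS = n − k + 1 = 3, slack = 0, bound satisfied, MDS.

Singleton bound: d ≤ n − k + 1.
Here n = 14, k = 12, so n − k + 1 = 3.
Given d = 3, check d ≤ 3: YES.
Slack = (n − k + 1) − d = 0.
The code is MDS (slack = 0).
Description: the claimed parameters are [14, 12, 3]_16; such a code would be MDS (meets Singleton bound).


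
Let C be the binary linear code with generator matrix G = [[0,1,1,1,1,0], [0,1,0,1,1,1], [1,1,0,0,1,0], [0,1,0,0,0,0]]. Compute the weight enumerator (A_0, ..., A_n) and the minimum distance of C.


Weight distribution: A_0 = 1, A_1 = 1, A_2 = 2, A_3 = 6, A_4 = 5, A_5 = 1. Minimum distance d = 1.

Enumerate all 2^4 = 16 messages m ∈ F_2^4.
For each, compute codeword c = mG in F_2^6, then tally its weight.
  m = 0000 → c = 000000, weight = 0.
  m = 1000 → c = 011110, weight = 4.
  m = 0100 → c = 010111, weight = 4.
  m = 1100 → c = 001001, weight = 2.
  m = 0010 → c = 110010, weight = 3.
  m = 1010 → c = 101100, weight = 3.
  m = 0110 → c = 100101, weight = 3.
  m = 1110 → c = 111011, weight = 5.
  m = 0001 → c = 010000, weight = 1.
  m = 1001 → c = 001110, weight = 3.
  m = 0101 → c = 000111, weight = 3.
  m = 1101 → c = 011001, weight = 3.
  m = 0011 → c = 100010, weight = 2.
  m = 1011 → c = 111100, weight = 4.
  m = 0111 → c = 110101, weight = 4.
  m = 1111 → c = 101011, weight = 4.
Tally weights:
  weight 0: 1 codewords.
  weight 1: 1 codewords.
  weight 2: 2 codewords.
  weight 3: 6 codewords.
  weight 4: 5 codewords.
  weight 5: 1 codewords.
Minimum distance d = smallest w > 0 with A_w > 0 = 1.
Sanity: Σ A_w = 16 = 2^4 = 16 ✓.


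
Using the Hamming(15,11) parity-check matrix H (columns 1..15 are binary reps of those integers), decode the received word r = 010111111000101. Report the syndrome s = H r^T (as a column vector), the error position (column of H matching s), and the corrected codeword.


s = (0, 0, 0, 1)^T, error position = 1, corrected codeword c = 110111111000101

Compute s = H r^T mod 2 one row at a time:
  s_1 = 1 + 1 + 0 + 0 + 0 + 1 + 0 + 1 = 4 ≡ 0 (mod 2).
  s_2 = 1 + 1 + 1 + 1 + 0 + 1 + 0 + 1 = 6 ≡ 0 (mod 2).
  s_3 = 1 + 0 + 1 + 1 + 0 + 0 + 0 + 1 = 4 ≡ 0 (mod 2).
  s_4 = 0 + 0 + 1 + 1 + 1 + 0 + 1 + 1 = 5 ≡ 1 (mod 2).
s = (0, 0, 0, 1)^T — this equals column 1 of H (binary 0001), so error is at position 1.
Correct: flip bit 1 of r = 010111111000101 to get c = 110111111000101.


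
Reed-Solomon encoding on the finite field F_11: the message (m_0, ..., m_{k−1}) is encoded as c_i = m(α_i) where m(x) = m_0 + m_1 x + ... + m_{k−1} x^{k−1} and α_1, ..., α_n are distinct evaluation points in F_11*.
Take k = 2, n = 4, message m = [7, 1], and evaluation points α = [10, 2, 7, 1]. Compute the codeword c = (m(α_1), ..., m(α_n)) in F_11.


c = [6, 9, 3, 8]

Message polynomial: m(x) = 7 + 1·x (mod 11).
For each evaluation point α_i, compute m(α_i) mod 11:
  α_1 = 10: Horner steps 1 → 6, so m(10) = 6.
  α_2 = 2: Horner steps 1 → 9, so m(2) = 9.
  α_3 = 7: Horner steps 1 → 3, so m(7) = 3.
  α_4 = 1: Horner steps 1 → 8, so m(1) = 8.
Codeword c = [6, 9, 3, 8] ∈ F_11^4.


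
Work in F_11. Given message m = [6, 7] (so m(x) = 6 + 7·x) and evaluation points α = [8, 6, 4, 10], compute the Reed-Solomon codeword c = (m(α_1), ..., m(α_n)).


c = [7, 4, 1, 10]

Message polynomial: m(x) = 6 + 7·x (mod 11).
For each evaluation point α_i, compute m(α_i) mod 11:
  α_1 = 8: Horner steps 7 → 7, so m(8) = 7.
  α_2 = 6: Horner steps 7 → 4, so m(6) = 4.
  α_3 = 4: Horner steps 7 → 1, so m(4) = 1.
  α_4 = 10: Horner steps 7 → 10, so m(10) = 10.
Codeword c = [7, 4, 1, 10] ∈ F_11^4.


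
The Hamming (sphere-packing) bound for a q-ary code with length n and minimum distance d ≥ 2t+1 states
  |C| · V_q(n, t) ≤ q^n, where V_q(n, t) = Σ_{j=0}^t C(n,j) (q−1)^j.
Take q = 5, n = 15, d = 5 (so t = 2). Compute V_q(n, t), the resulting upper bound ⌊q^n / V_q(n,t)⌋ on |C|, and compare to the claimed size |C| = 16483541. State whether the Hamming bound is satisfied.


V_q(n, t) = 1741, q^n = 30517578125, Hamming bound = 17528764, |C| = 16483541 ≤ bound (satisfied).

Step 1: Compute V_q(n, t) = Σ_{j=0}^2 C(n, j) (q−1)^j.
  j = 0: C(15,0)·(4)^0 = 1·1 = 1.
  j = 1: C(15,1)·(4)^1 = 15·4 = 60.
  j = 2: C(15,2)·(4)^2 = 105·16 = 1680.
  V_q(n, t) = 1 + 60 + 1680 = 1741.
Step 2: q^n = 5^15 = 30517578125.
Step 3: Hamming bound ⌊q^n / V_q(n,t)⌋ = ⌊30517578125/1741⌋ = 17528764.
Step 4: Compare |C| = 16483541 to 17528764: satisfied.
The claimed |C| lies below the Hamming bound.


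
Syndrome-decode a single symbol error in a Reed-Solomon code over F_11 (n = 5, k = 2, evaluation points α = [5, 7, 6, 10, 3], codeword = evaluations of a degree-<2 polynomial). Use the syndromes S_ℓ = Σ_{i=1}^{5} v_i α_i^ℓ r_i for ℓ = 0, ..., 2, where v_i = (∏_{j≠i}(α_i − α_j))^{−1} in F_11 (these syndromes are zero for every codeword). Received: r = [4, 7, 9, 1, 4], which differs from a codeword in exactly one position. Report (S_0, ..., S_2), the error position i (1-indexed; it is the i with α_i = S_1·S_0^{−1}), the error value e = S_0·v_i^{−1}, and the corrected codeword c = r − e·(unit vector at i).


S = (2, 10, 6), error at position 1, error magnitude e = 4, c = [0, 7, 9, 1, 4].

Step 1: column multipliers v_i = (∏_{j≠i}(α_i − α_j))^{−1} mod 11.
  i = 1 (α = 5): (5−7)(5−6)(5−10)(5−3) = (−2)·(−1)·(−5)·2 = −20 ≡ 2, so v_1 = 2^{−1} = 6 (mod 11).
  i = 2 (α = 7): (7−5)(7−6)(7−10)(7−3) = 2·1·(−3)·4 = −24 ≡ 9, so v_2 = 9^{−1} = 5 (mod 11).
  i = 3 (α = 6): (6−5)(6−7)(6−10)(6−3) = 1·(−1)·(−4)·3 = 12 ≡ 1, so v_3 = 1^{−1} = 1 (mod 11).
  i = 4 (α = 10): (10−5)(10−7)(10−6)(10−3) = 5·3·4·7 = 420 ≡ 2, so v_4 = 2^{−1} = 6 (mod 11).
  i = 5 (α = 3): (3−5)(3−7)(3−6)(3−10) = (−2)·(−4)·(−3)·(−7) = 168 ≡ 3, so v_5 = 3^{−1} = 4 (mod 11).
  v = [6, 5, 1, 6, 4].
Step 2: syndromes of r = [4, 7, 9, 1, 4] (all sums mod 11).
  S_0 = Σ v_i r_i = 6·4 + 5·7 + 1·9 + 6·1 + 4·4 = 90 ≡ 2.
  S_1 = Σ v_i α_i r_i = 6·5·4 + 5·7·7 + 1·6·9 + 6·10·1 + 4·3·4 = 527 ≡ 10.
  α_i^2 mod 11 = [3, 5, 3, 1, 9].
  S_2 = Σ v_i α_i^2 r_i = 6·3·4 + 5·5·7 + 1·3·9 + 6·1·1 + 4·9·4 = 424 ≡ 6.
  S = (2, 10, 6) ≠ 0, so r is not a codeword (an error is present).
Step 3: locate the error. For a single error e at position i, S_ℓ = v_i·e·α_i^ℓ, so α_err = S_1/S_0.
  S_0^{−1} = 2^{−1} = 6 (mod 11), so α_err = 10·6 = 60 ≡ 5 = α_1. Error position i = 1.
  Consistency check: S_2/S_1 = 6·10 = 60 ≡ 5 = α_err ✓ (single-error assumption holds).
Step 4: error magnitude e = S_0/v_1 = S_0·∏_{j≠1}(α_1 − α_j) = 2·2 = 4 ≡ 4 (mod 11).
Step 5: correct position 1: c_1 = r_1 − e = 4 − 4 ≡ 0 (mod 11). Hence c = [0, 7, 9, 1, 4].
  Check: interpolating c through the α_i gives m(x) = 10 + 9·x (degree < 2) with m(α_i) = c_i for every i, so c is indeed a codeword.


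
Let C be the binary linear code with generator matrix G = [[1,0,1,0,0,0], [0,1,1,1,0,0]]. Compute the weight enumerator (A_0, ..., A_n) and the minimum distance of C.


Weight distribution: A_0 = 1, A_2 = 1, A_3 = 2. Minimum distance d = 2.

Enumerate all 2^2 = 4 messages m ∈ F_2^2.
For each, compute codeword c = mG in F_2^6, then tally its weight.
  m = 00 → c = 000000, weight = 0.
  m = 10 → c = 101000, weight = 2.
  m = 01 → c = 011100, weight = 3.
  m = 11 → c = 110100, weight = 3.
Tally weights:
  weight 0: 1 codewords.
  weight 2: 1 codewords.
  weight 3: 2 codewords.
Minimum distance d = smallest w > 0 with A_w > 0 = 2.
Sanity: Σ A_w = 4 = 2^2 = 4 ✓.


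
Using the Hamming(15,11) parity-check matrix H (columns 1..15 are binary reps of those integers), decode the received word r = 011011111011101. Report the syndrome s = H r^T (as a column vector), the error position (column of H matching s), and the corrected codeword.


s = (0, 0, 0, 1)^T, error position = 1, corrected codeword c = 111011111011101

Compute s = H r^T mod 2 one row at a time:
  s_1 = 1 + 1 + 0 + 1 + 1 + 1 + 0 + 1 = 6 ≡ 0 (mod 2).
  s_2 = 0 + 1 + 1 + 1 + 1 + 1 + 0 + 1 = 6 ≡ 0 (mod 2).
  s_3 = 1 + 1 + 1 + 1 + 0 + 1 + 0 + 1 = 6 ≡ 0 (mod 2).
  s_4 = 0 + 1 + 1 + 1 + 1 + 1 + 1 + 1 = 7 ≡ 1 (mod 2).
s = (0, 0, 0, 1)^T — this equals column 1 of H (binary 0001), so error is at position 1.
Correct: flip bit 1 of r = 011011111011101 to get c = 111011111011101.


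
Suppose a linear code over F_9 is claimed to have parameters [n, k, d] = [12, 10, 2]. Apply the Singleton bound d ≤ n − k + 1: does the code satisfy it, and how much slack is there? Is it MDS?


Singleton RHS = n − k + 1 = 3, slack = 1, bound satisfied, not MDS.

Singleton bound: d ≤ n − k + 1.
Here n = 12, k = 10, so n − k + 1 = 3.
Given d = 2, check d ≤ 3: YES.
Slack = (n − k + 1) − d = 1.
The code is NOT MDS (slack = 1 > 0).
Description: the claimed parameters are [12, 10, 2]_9; such a code would be non-MDS.


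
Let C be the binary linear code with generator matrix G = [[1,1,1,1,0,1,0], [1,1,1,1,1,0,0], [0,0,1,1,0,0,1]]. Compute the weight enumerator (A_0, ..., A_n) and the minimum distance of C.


Weight distribution: A_0 = 1, A_2 = 1, A_3 = 1, A_4 = 2, A_5 = 3. Minimum distance d = 2.

Enumerate all 2^3 = 8 messages m ∈ F_2^3.
For each, compute codeword c = mG in F_2^7, then tally its weight.
  m = 000 → c = 0000000, weight = 0.
  m = 100 → c = 1111010, weight = 5.
  m = 010 → c = 1111100, weight = 5.
  m = 110 → c = 0000110, weight = 2.
  m = 001 → c = 0011001, weight = 3.
  m = 101 → c = 1100011, weight = 4.
  m = 011 → c = 1100101, weight = 4.
  m = 111 → c = 0011111, weight = 5.
Tally weights:
  weight 0: 1 codewords.
  weight 2: 1 codewords.
  weight 3: 1 codewords.
  weight 4: 2 codewords.
  weight 5: 3 codewords.
Minimum distance d = smallest w > 0 with A_w > 0 = 2.
Sanity: Σ A_w = 8 = 2^3 = 8 ✓.


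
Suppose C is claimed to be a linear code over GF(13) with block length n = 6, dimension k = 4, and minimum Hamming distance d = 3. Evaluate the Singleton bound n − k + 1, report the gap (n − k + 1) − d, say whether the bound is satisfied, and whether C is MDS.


Singleton RHS = n − k + 1 = 3, slack = 0, bound satisfied, MDS.

Singleton bound: d ≤ n − k + 1.
Here n = 6, k = 4, so n − k + 1 = 3.
Given d = 3, check d ≤ 3: YES.
Slack = (n − k + 1) − d = 0.
The code is MDS (slack = 0).
Description: the claimed parameters are [6, 4, 3]_13; such a code would be MDS (meets Singleton bound).


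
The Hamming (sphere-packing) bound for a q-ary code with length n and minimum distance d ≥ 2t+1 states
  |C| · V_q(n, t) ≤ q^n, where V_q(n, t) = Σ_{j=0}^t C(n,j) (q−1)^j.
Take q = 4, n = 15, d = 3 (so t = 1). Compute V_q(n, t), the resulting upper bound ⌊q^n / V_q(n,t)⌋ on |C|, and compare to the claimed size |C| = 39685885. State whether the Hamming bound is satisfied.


V_q(n, t) = 46, q^n = 1073741824, Hamming bound = 23342213, |C| = 39685885 > bound (violated).

Step 1: Compute V_q(n, t) = Σ_{j=0}^1 C(n, j) (q−1)^j.
  j = 0: C(15,0)·(3)^0 = 1·1 = 1.
  j = 1: C(15,1)·(3)^1 = 15·3 = 45.
  V_q(n, t) = 1 + 45 = 46.
Step 2: q^n = 4^15 = 1073741824.
Step 3: Hamming bound ⌊q^n / V_q(n,t)⌋ = ⌊1073741824/46⌋ = 23342213.
Step 4: Compare |C| = 39685885 to 23342213: violated.
The claimed |C| lies above the Hamming bound, so no 4-ary code of length 15 with d ≥ 3 can have 39685885 codewords.


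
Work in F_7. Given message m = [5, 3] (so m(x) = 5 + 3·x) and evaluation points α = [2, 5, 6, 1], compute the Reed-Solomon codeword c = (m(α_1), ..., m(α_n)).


c = [4, 6, 2, 1]

Message polynomial: m(x) = 5 + 3·x (mod 7).
For each evaluation point α_i, compute m(α_i) mod 7:
  α_1 = 2: Horner steps 3 → 4, so m(2) = 4.
  α_2 = 5: Horner steps 3 → 6, so m(5) = 6.
  α_3 = 6: Horner steps 3 → 2, so m(6) = 2.
  α_4 = 1: Horner steps 3 → 1, so m(1) = 1.
Codeword c = [4, 6, 2, 1] ∈ F_7^4.


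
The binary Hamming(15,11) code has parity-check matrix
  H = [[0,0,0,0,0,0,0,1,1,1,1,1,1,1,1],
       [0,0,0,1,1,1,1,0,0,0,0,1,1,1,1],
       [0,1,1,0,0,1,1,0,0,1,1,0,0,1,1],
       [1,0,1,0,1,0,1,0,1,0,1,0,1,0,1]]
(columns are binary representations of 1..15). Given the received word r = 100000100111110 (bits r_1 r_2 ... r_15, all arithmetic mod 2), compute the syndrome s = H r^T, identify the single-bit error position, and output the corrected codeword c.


s = (1, 0, 0, 0)^T, error position = 8, corrected codeword c = 100000110111110

Compute s = H r^T mod 2 one row at a time:
  s_1 = 0 + 0 + 1 + 1 + 1 + 1 + 1 + 0 = 5 ≡ 1 (mod 2).
  s_2 = 0 + 0 + 0 + 1 + 1 + 1 + 1 + 0 = 4 ≡ 0 (mod 2).
  s_3 = 0 + 0 + 0 + 1 + 1 + 1 + 1 + 0 = 4 ≡ 0 (mod 2).
  s_4 = 1 + 0 + 0 + 1 + 0 + 1 + 1 + 0 = 4 ≡ 0 (mod 2).
s = (1, 0, 0, 0)^T — this equals column 8 of H (binary 1000), so error is at position 8.
Correct: flip bit 8 of r = 100000100111110 to get c = 100000110111110.


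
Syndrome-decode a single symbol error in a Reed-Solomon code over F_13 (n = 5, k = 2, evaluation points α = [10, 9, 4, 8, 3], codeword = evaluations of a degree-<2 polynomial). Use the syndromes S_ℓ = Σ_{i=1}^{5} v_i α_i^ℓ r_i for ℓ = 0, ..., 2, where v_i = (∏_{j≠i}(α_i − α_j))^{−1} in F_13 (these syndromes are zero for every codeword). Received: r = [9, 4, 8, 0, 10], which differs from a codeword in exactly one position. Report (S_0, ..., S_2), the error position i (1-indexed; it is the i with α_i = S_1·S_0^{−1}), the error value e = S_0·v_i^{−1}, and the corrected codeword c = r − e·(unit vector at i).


S = (5, 6, 2), error at position 2, error magnitude e = 6, c = [9, 11, 8, 0, 10].

Step 1: column multipliers v_i = (∏_{j≠i}(α_i − α_j))^{−1} mod 13.
  i = 1 (α = 10): (10−9)(10−4)(10−8)(10−3) = 1·6·2·7 = 84 ≡ 6, so v_1 = 6^{−1} = 11 (mod 13).
  i = 2 (α = 9): (9−10)(9−4)(9−8)(9−3) = (−1)·5·1·6 = −30 ≡ 9, so v_2 = 9^{−1} = 3 (mod 13).
  i = 3 (α = 4): (4−10)(4−9)(4−8)(4−3) = (−6)·(−5)·(−4)·1 = −120 ≡ 10, so v_3 = 10^{−1} = 4 (mod 13).
  i = 4 (α = 8): (8−10)(8−9)(8−4)(8−3) = (−2)·(−1)·4·5 = 40 ≡ 1, so v_4 = 1^{−1} = 1 (mod 13).
  i = 5 (α = 3): (3−10)(3−9)(3−4)(3−8) = (−7)·(−6)·(−1)·(−5) = 210 ≡ 2, so v_5 = 2^{−1} = 7 (mod 13).
  v = [11, 3, 4, 1, 7].
Step 2: syndromes of r = [9, 4, 8, 0, 10] (all sums mod 13).
  S_0 = Σ v_i r_i = 11·9 + 3·4 + 4·8 + 1·0 + 7·10 = 213 ≡ 5.
  S_1 = Σ v_i α_i r_i = 11·10·9 + 3·9·4 + 4·4·8 + 1·8·0 + 7·3·10 = 1436 ≡ 6.
  α_i^2 mod 13 = [9, 3, 3, 12, 9].
  S_2 = Σ v_i α_i^2 r_i = 11·9·9 + 3·3·4 + 4·3·8 + 1·12·0 + 7·9·10 = 1653 ≡ 2.
  S = (5, 6, 2) ≠ 0, so r is not a codeword (an error is present).
Step 3: locate the error. For a single error e at position i, S_ℓ = v_i·e·α_i^ℓ, so α_err = S_1/S_0.
  S_0^{−1} = 5^{−1} = 8 (mod 13), so α_err = 6·8 = 48 ≡ 9 = α_2. Error position i = 2.
  Consistency check: S_2/S_1 = 2·11 = 22 ≡ 9 = α_err ✓ (single-error assumption holds).
Step 4: error magnitude e = S_0/v_2 = S_0·∏_{j≠2}(α_2 − α_j) = 5·9 = 45 ≡ 6 (mod 13).
Step 5: correct position 2: c_2 = r_2 − e = 4 − 6 ≡ 11 (mod 13). Hence c = [9, 11, 8, 0, 10].
  Check: interpolating c through the α_i gives m(x) = 3 + 11·x (degree < 2) with m(α_i) = c_i for every i, so c is indeed a codeword.


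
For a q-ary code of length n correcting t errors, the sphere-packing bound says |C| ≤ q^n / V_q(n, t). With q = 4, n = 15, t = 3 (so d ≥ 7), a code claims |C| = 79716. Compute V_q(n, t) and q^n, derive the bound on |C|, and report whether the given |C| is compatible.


V_q(n, t) = 13276, q^n = 1073741824, Hamming bound = 80878, |C| = 79716 ≤ bound (satisfied).

Step 1: Compute V_q(n, t) = Σ_{j=0}^3 C(n, j) (q−1)^j.
  j = 0: C(15,0)·(3)^0 = 1·1 = 1.
  j = 1: C(15,1)·(3)^1 = 15·3 = 45.
  j = 2: C(15,2)·(3)^2 = 105·9 = 945.
  j = 3: C(15,3)·(3)^3 = 455·27 = 12285.
  V_q(n, t) = 1 + 45 + 945 + 12285 = 13276.
Step 2: q^n = 4^15 = 1073741824.
Step 3: Hamming bound ⌊q^n / V_q(n,t)⌋ = ⌊1073741824/13276⌋ = 80878.
Step 4: Compare |C| = 79716 to 80878: satisfied.
The claimed |C| lies below the Hamming bound.


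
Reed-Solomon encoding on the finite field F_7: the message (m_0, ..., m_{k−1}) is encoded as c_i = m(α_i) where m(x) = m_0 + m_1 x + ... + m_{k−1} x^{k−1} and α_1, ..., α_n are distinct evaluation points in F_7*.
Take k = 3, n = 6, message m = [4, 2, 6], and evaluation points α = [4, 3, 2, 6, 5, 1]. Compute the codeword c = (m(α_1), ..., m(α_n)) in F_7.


c = [3, 1, 4, 1, 3, 5]

Message polynomial: m(x) = 4 + 2·x + 6·x^2 (mod 7).
For each evaluation point α_i, compute m(α_i) mod 7:
  α_1 = 4: Horner steps 6 → 5 → 3, so m(4) = 3.
  α_2 = 3: Horner steps 6 → 6 → 1, so m(3) = 1.
  α_3 = 2: Horner steps 6 → 0 → 4, so m(2) = 4.
  α_4 = 6: Horner steps 6 → 3 → 1, so m(6) = 1.
  α_5 = 5: Horner steps 6 → 4 → 3, so m(5) = 3.
  α_6 = 1: Horner steps 6 → 1 → 5, so m(1) = 5.
Codeword c = [3, 1, 4, 1, 3, 5] ∈ F_7^6.


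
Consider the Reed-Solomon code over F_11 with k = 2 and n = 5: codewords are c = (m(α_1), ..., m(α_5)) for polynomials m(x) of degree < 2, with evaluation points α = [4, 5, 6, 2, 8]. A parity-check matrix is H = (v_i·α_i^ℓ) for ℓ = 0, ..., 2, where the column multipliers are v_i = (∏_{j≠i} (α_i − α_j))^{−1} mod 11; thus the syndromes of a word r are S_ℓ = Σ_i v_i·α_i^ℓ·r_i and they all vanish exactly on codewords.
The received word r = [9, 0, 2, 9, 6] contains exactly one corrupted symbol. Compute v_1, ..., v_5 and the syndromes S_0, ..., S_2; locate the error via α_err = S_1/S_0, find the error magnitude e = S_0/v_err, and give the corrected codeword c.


S = (4, 8, 5), error at position 4, error magnitude e = 4, c = [9, 0, 2, 5, 6].

Step 1: column multipliers v_i = (∏_{j≠i}(α_i − α_j))^{−1} mod 11.
  i = 1 (α = 4): (4−5)(4−6)(4−2)(4−8) = (−1)·(−2)·2·(−4) = −16 ≡ 6, so v_1 = 6^{−1} = 2 (mod 11).
  i = 2 (α = 5): (5−4)(5−6)(5−2)(5−8) = 1·(−1)·3·(−3) = 9 ≡ 9, so v_2 = 9^{−1} = 5 (mod 11).
  i = 3 (α = 6): (6−4)(6−5)(6−2)(6−8) = 2·1·4·(−2) = −16 ≡ 6, so v_3 = 6^{−1} = 2 (mod 11).
  i = 4 (α = 2): (2−4)(2−5)(2−6)(2−8) = (−2)·(−3)·(−4)·(−6) = 144 ≡ 1, so v_4 = 1^{−1} = 1 (mod 11).
  i = 5 (α = 8): (8−4)(8−5)(8−6)(8−2) = 4·3·2·6 = 144 ≡ 1, so v_5 = 1^{−1} = 1 (mod 11).
  v = [2, 5, 2, 1, 1].
Step 2: syndromes of r = [9, 0, 2, 9, 6] (all sums mod 11).
  S_0 = Σ v_i r_i = 2·9 + 5·0 + 2·2 + 1·9 + 1·6 = 37 ≡ 4.
  S_1 = Σ v_i α_i r_i = 2·4·9 + 5·5·0 + 2·6·2 + 1·2·9 + 1·8·6 = 162 ≡ 8.
  α_i^2 mod 11 = [5, 3, 3, 4, 9].
  S_2 = Σ v_i α_i^2 r_i = 2·5·9 + 5·3·0 + 2·3·2 + 1·4·9 + 1·9·6 = 192 ≡ 5.
  S = (4, 8, 5) ≠ 0, so r is not a codeword (an error is present).
Step 3: locate the error. For a single error e at position i, S_ℓ = v_i·e·α_i^ℓ, so α_err = S_1/S_0.
  S_0^{−1} = 4^{−1} = 3 (mod 11), so α_err = 8·3 = 24 ≡ 2 = α_4. Error position i = 4.
  Consistency check: S_2/S_1 = 5·7 = 35 ≡ 2 = α_err ✓ (single-error assumption holds).
Step 4: error magnitude e = S_0/v_4 = S_0·∏_{j≠4}(α_4 − α_j) = 4·1 = 4 ≡ 4 (mod 11).
Step 5: correct position 4: c_4 = r_4 − e = 9 − 4 ≡ 5 (mod 11). Hence c = [9, 0, 2, 5, 6].
  Check: interpolating c through the α_i gives m(x) = 1 + 2·x (degree < 2) with m(α_i) = c_i for every i, so c is indeed a codeword.
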